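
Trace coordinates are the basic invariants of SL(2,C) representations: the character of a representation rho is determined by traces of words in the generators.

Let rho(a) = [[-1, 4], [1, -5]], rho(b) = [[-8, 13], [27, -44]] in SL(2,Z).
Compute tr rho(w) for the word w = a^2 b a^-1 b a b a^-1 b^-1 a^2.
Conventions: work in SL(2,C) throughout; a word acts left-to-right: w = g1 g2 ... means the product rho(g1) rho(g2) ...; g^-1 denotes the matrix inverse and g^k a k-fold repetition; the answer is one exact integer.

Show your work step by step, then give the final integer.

41334430756

rho(a) = [[-1, 4], [1, -5]]
... * rho(a) = [[-1, 4], [1, -5]]  ->  [[5, -24], [-6, 29]]
... * rho(b) = [[-8, 13], [27, -44]]  ->  [[-688, 1121], [831, -1354]]
... * rho(a^-1) = [[-5, -4], [-1, -1]]  ->  [[2319, 1631], [-2801, -1970]]
... * rho(b) = [[-8, 13], [27, -44]]  ->  [[25485, -41617], [-30782, 50267]]
... * rho(a) = [[-1, 4], [1, -5]]  ->  [[-67102, 310025], [81049, -374463]]
... * rho(b) = [[-8, 13], [27, -44]]  ->  [[8907491, -14513426], [-10758893, 17530009]]
... * rho(a^-1) = [[-5, -4], [-1, -1]]  ->  [[-30024029, -21116538], [36264456, 25505563]]
... * rho(b^-1) = [[-44, -13], [-27, -8]]  ->  [[1891203802, 559244681], [-2284286265, -675482432]]
... * rho(a) = [[-1, 4], [1, -5]]  ->  [[-1331959121, 4768591803], [1608803833, -5759732900]]
... * rho(a) = [[-1, 4], [1, -5]]  ->  [[6100550924, -29170795499], [-7368536733, 35233879832]]
tr = 6100550924 + 35233879832 = 41334430756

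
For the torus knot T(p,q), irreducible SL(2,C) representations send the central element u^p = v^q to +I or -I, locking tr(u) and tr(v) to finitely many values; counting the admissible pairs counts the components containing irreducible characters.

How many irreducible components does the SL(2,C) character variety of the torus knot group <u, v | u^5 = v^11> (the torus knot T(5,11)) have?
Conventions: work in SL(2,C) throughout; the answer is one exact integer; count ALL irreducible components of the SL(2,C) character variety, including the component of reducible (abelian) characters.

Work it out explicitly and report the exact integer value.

21

In the torus knot group T(5,11), u^5 = v^11 is central, so an irreducible representation sends it to +I or -I (Schur).
So on each irreducible component the traces are pinned: tr(u) = 2*cos(pi*alpha/5) with 1 <= alpha <= 4, tr(v) = 2*cos(pi*beta/11) with 1 <= beta <= 10.
The two central values (-1)^alpha I and (-1)^beta I must be the same matrix, so alpha and beta share a parity.
Enumerate parity-matched pairs: 2*5 odd-odd plus 2*5 even-even gives 20.
That is 20 components of irreducible characters, and with the reducible (abelian) component the total is 21.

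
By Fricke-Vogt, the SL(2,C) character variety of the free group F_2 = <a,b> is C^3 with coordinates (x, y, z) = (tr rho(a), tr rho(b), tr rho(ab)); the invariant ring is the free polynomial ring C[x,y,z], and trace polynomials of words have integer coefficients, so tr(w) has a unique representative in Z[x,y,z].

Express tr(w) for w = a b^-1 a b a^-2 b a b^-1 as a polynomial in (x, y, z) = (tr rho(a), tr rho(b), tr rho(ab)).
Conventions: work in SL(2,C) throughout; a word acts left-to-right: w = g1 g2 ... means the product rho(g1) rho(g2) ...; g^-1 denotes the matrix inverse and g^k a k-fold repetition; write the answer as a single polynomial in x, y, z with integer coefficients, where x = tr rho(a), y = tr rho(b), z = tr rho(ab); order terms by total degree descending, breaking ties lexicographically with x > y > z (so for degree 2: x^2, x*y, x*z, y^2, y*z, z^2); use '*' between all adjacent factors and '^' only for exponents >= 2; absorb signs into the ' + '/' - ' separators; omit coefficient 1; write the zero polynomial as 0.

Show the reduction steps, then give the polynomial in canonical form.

x^4*y^3*z - x^5*y^2 - x^3*y^4 - 3*x^3*y^2*z^2 + 2*x^4*y*z + x^2*y^3*z + 3*x^2*y*z^3 + 5*x^3*y^2 - x^3*z^2 + x*y^4 + x*y^2*z^2 - x*z^4 - 10*x^2*y*z - y^3*z - y*z^3 + x^3 - 3*x*y^2 + 5*x*z^2 + 4*y*z - 3*x

and tr(b^2 a) = tr(b) tr(a b) - tr(a) = y*z - x
tr(b^2) = tr(b) tr(b) - tr(1) = y^2 - 2
and tr(b^2 a^2) = tr(a) tr(b^2 a) - tr(b^2) = x*y*z - x^2 - y^2 + 2
next, tr(a b^2 a^2) = tr(a) tr(b^2 a^2) - tr(b^2 a) = x^2*y*z - x^3 - x*y^2 - y*z + 3*x
tr(b a b a) = tr(b a) tr(b a) - tr(1)   [split at repeated b] = z^2 - 2
next, tr(a^2 b a b) = tr(a) tr(b a b a) - tr(b a b) = x*z^2 - y*z - x
next, tr(a b a) = tr(a) tr(b a) - tr(b) = x*z - y
tr(a^2 b a) = tr(a) tr(a b a) - tr(a b) = x^2*z - x*y - z
next, tr(a b^2 a^2 b) = tr(b) tr(a^2 b a b) - tr(a^2 b a) = x*y*z^2 - x^2*z - y^2*z + z
and tr(b a^2 b^-1 a b) = tr(a b^2 a^2) tr(b) - tr(a b^2 a^2 b) = x^2*y^2*z - x^3*y - x*y^3 - x*y*z^2 + x^2*z + 3*x*y - z
tr(a b a b a^2) = tr(a) tr(b a b a^2) - tr(b a b a) = x^2*z^2 - x*y*z - x^2 - z^2 + 2
and tr(b a b a b a) = tr(a b) tr(a b a b) - tr(a^-1 b^-1)   [split at repeated a] = z^3 - 3*z
tr(b a b a b) = tr(b) tr(a b a b) - tr(a b a) = y*z^2 - x*z - y
and tr(a b a b a^2 b) = tr(a) tr(b a b a b a) - tr(b a b a b) = x*z^3 - y*z^2 - 2*x*z + y
next, tr(b a^2 b^-1 a b a) = tr(a b a b a^2) tr(b) - tr(a b a b a^2 b) = x^2*y*z^2 - x*y^2*z - x*z^3 - x^2*y + 2*x*z + y
and tr(a b^-1 a b a^-1 b a) = tr(b a^2 b^-1 a b) tr(a) - tr(b a^2 b^-1 a b a) = x^3*y^2*z - x^4*y - x^2*y^3 - 2*x^2*y*z^2 + x^3*z + x*y^2*z + x*z^3 + 4*x^2*y - 3*x*z - y
next, tr(b^2 a b) = tr(b) tr(b a b) - tr(b a) = y^2*z - x*y - z
and tr(b a b a^2 b) = tr(a) tr(b^2 a b a) - tr(b^2 a b) = x*y*z^2 - x^2*z - y^2*z + z
next, tr(a b a^-1 b a b a) = tr(b a b a^2 b) tr(a) - tr(b a b a^2 b a) = x^2*y*z^2 - x^3*z - x*y^2*z - x*z^3 + y*z^2 + 3*x*z - y
and tr(b a b a b a b) = tr(b) tr(a b a b a b) - tr(a b a b a) = y*z^3 - x*z^2 - 2*y*z + x
next, tr(b a b a b a b a) = tr(b a) tr(b a b a b a) - tr(b^-1 a^-1 b^-1 a^-1)   [split at repeated b] = z^4 - 4*z^2 + 2
next, tr(a b a^-1 b a b a b) = tr(b a b a b a b) tr(a) - tr(b a b a b a b a) = x*y*z^3 - x^2*z^2 - z^4 - 2*x*y*z + x^2 + 4*z^2 - 2
tr(a b^-1 a b a^-1 b a b) = tr(a b a^-1 b a b a) tr(b) - tr(a b a^-1 b a b a b) = x^2*y^2*z^2 - x^3*y*z - x*y^3*z - 2*x*y*z^3 + x^2*z^2 + y^2*z^2 + z^4 + 5*x*y*z - x^2 - y^2 - 4*z^2 + 2
and tr(a^-1 b a b^-1 a b^-1 a b) = tr(a b^-1 a b a^-1 b a) tr(b) - tr(a b^-1 a b a^-1 b a b) = x^3*y^3*z - x^4*y^2 - x^2*y^4 - 3*x^2*y^2*z^2 + 2*x^3*y*z + 2*x*y^3*z + 3*x*y*z^3 + 4*x^2*y^2 - x^2*z^2 - y^2*z^2 - z^4 - 8*x*y*z + x^2 + 4*z^2 - 2
tr(a b^-1 a b^2 a b) = tr(a b^2 a b a) tr(b) - tr(a b^2 a b a b) = x*y^2*z^2 - x^2*y*z - y^3*z - y*z^3 + x*z^2 + 3*y*z - x
next, tr(b a b^-1 a b^-1 a b) = tr(a b^-1 a b^2 a) tr(b) - tr(a b^-1 a b^2 a b) = x^2*y^3*z - x^3*y^2 - x*y^4 - 2*x*y^2*z^2 + 2*x^2*y*z + y^3*z + y*z^3 + 3*x*y^2 - x*z^2 - 4*y*z + x
tr(a b^-1 a b a^-2 b a b^-1) = tr(a^-1 b a b^-1 a b^-1 a b) tr(a) - tr(a^-1 b a b^-1 a b^-1 a b a) = x^4*y^3*z - x^5*y^2 - x^3*y^4 - 3*x^3*y^2*z^2 + 2*x^4*y*z + x^2*y^3*z + 3*x^2*y*z^3 + 5*x^3*y^2 - x^3*z^2 + x*y^4 + x*y^2*z^2 - x*z^4 - 10*x^2*y*z - y^3*z - y*z^3 + x^3 - 3*x*y^2 + 5*x*z^2 + 4*y*z - 3*x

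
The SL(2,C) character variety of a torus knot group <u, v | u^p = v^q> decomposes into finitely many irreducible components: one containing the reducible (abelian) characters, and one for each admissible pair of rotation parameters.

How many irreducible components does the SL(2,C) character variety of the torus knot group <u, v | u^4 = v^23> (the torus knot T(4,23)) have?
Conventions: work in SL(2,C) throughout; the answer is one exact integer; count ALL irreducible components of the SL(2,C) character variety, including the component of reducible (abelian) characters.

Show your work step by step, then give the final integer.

For T(4,23): irreducibility forces the central element u^4 = v^23 to one of +I, -I.
On an irreducible component, tr(u) is locked at 2*cos(pi*alpha/4) for some alpha in 1..3, and tr(v) at 2*cos(pi*beta/23) for some beta in 1..22.
u^4 = (-1)^alpha I and v^23 = (-1)^beta I must agree, so alpha and beta have equal parity.
count pairs: odd alpha (2 choices) x odd beta (11), plus even alpha (1) x even beta (11): 2*11 + 1*11 = 33.
That is 33 components of irreducible characters, and with the reducible (abelian) component the total is 34.

34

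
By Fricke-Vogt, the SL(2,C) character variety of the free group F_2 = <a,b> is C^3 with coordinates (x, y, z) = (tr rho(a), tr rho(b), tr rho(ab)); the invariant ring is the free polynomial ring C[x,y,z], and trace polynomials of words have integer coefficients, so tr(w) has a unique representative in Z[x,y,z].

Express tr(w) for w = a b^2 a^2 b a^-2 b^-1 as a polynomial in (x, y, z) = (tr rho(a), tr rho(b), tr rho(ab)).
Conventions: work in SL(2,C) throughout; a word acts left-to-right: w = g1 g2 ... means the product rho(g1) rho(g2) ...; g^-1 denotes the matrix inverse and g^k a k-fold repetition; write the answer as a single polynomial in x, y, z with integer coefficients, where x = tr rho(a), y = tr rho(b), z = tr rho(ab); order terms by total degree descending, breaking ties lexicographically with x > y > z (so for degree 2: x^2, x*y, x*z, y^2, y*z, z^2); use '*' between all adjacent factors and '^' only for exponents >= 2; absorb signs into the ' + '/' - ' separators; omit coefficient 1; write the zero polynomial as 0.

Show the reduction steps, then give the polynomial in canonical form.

trace(b^2 a) = trace(b) trace(a b) - trace(a)   [square of b] = y*z - x
and trace(b^2) = trace(b) trace(b) - trace(1)   [square of b] = y^2 - 2
and trace(a^2 b^2) = trace(a) trace(b^2 a) - trace(b^2)   [square of a] = x*y*z - x^2 - y^2 + 2
trace(a^2 b) = trace(a) trace(b a) - trace(b)   [square of a] = x*z - y
and trace(b^2 a^2 b) = trace(b) trace(a^2 b^2) - trace(a^2 b)   [square of b] = x*y^2*z - x^2*y - y^3 - x*z + 3*y
trace(a b a b) = trace(a b) trace(a b) - trace(1)   [split at a repeated a] = z^2 - 2
next, trace(a b^2 a b) = trace(b) trace(a b a b) - trace(a b a)   [square of b] = y*z^2 - x*z - y
and trace(b^2 a b^2 a) = trace(b) trace(a b^2 a b) - trace(a b^2 a)   [square of b] = y^2*z^2 - 2*x*y*z + x^2 - 2
next, trace(b^2 a b) = trace(b) trace(b a b) - trace(b a)   [square of b] = y^2*z - x*y - z
next, trace(b^2 a b^2) = trace(b) trace(b^2 a b) - trace(b^2 a)   [square of b] = y^3*z - x*y^2 - 2*y*z + x
trace(b a b^2 a^2 b) = trace(a) trace(b^2 a b^2 a) - trace(b^2 a b^2)   [square of a] = x*y^2*z^2 - 2*x^2*y*z - y^3*z + x^3 + x*y^2 + 2*y*z - 3*x
trace(b a b a b a) = trace(b a) trace(b a b a) - trace(b^-1 a^-1)   [split at a repeated b] = z^3 - 3*z
and trace(a^2 b a b a b) = trace(a) trace(b a b a b a) - trace(b a b a b)   [square of a] = x*z^3 - y*z^2 - 2*x*z + y
and trace(b a b a^2) = trace(a) trace(b a b a) - trace(b a b)   [square of a] = x*z^2 - y*z - x
trace(a^2 b a b a) = trace(a) trace(b a b a^2) - trace(b a b a)   [square of a] = x^2*z^2 - x*y*z - x^2 - z^2 + 2
trace(b a b^2 a^2 b a) = trace(b) trace(a^2 b a b a b) - trace(a^2 b a b a)   [square of b] = x*y*z^3 - x^2*z^2 - y^2*z^2 - x*y*z + x^2 + y^2 + z^2 - 2
and trace(a b^2 a^2 b a^-1 b) = trace(b a b^2 a^2 b) trace(a) - trace(b a b^2 a^2 b a)   [inverse elimination on a] = x^2*y^2*z^2 - 2*x^3*y*z - x*y^3*z - x*y*z^3 + x^4 + x^2*y^2 + x^2*z^2 + y^2*z^2 + 3*x*y*z - 4*x^2 - y^2 - z^2 + 2
trace(a^-1 b^-1 a b^2 a^2 b) = trace(a b^2 a^2 b a^-1) trace(b) - trace(a b^2 a^2 b a^-1 b)   [inverse elimination on b] = -x^2*y^2*z^2 + 2*x^3*y*z + 2*x*y^3*z + x*y*z^3 - x^4 - 2*x^2*y^2 - x^2*z^2 - y^4 - y^2*z^2 - 4*x*y*z + 4*x^2 + 4*y^2 + z^2 - 2
trace(a b^2 a^2) = trace(a) trace(a b^2 a) - trace(a b^2)   [square of a] = x^2*y*z - x^3 - x*y^2 - y*z + 3*x
trace(a b^2 a^2 b a^-2 b^-1) = trace(a^-1 b^-1 a b^2 a^2 b) trace(a) - trace(a^-1 b^-1 a b^2 a^2 b a)   [inverse elimination on a] = -x^3*y^2*z^2 + 2*x^4*y*z + 2*x^2*y^3*z + x^2*y*z^3 - x^5 - 2*x^3*y^2 - x^3*z^2 - x*y^4 - x*y^2*z^2 - 5*x^2*y*z + 5*x^3 + 5*x*y^2 + x*z^2 + y*z - 5*x

-x^3*y^2*z^2 + 2*x^4*y*z + 2*x^2*y^3*z + x^2*y*z^3 - x^5 - 2*x^3*y^2 - x^3*z^2 - x*y^4 - x*y^2*z^2 - 5*x^2*y*z + 5*x^3 + 5*x*y^2 + x*z^2 + y*z - 5*x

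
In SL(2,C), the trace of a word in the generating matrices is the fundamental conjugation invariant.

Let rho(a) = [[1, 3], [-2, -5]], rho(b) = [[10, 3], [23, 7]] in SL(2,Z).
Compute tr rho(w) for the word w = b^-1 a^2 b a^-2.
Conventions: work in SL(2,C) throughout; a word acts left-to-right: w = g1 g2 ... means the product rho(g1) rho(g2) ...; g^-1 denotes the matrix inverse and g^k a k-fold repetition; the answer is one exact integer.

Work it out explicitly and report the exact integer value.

69266

rho(b^-1) = [[7, -3], [-23, 10]]
... * rho(a) = [[1, 3], [-2, -5]]  ->  [[13, 36], [-43, -119]]
... * rho(a) = [[1, 3], [-2, -5]]  ->  [[-59, -141], [195, 466]]
... * rho(b) = [[10, 3], [23, 7]]  ->  [[-3833, -1164], [12668, 3847]]
... * rho(a^-1) = [[-5, -3], [2, 1]]  ->  [[16837, 10335], [-55646, -34157]]
... * rho(a^-1) = [[-5, -3], [2, 1]]  ->  [[-63515, -40176], [209916, 132781]]
tr = -63515 + 132781 = 69266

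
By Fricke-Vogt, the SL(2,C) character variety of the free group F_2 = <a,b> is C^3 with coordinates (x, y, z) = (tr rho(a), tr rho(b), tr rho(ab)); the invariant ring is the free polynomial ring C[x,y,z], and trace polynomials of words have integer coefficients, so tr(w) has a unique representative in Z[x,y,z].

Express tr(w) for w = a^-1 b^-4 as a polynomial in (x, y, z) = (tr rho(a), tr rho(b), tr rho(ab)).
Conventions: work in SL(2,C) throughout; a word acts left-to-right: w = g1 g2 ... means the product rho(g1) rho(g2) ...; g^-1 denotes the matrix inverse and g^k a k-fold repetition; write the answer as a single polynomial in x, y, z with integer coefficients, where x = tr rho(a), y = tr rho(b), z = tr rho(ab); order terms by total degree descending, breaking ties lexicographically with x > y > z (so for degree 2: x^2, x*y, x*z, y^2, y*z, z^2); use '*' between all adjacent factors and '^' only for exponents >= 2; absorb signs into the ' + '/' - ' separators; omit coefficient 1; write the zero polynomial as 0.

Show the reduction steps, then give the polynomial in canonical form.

use: tr(b^-1) = tr(b) = y
tr(b^-2) = tr(b^-1)*tr(b) - tr(1) = y^2 - 2
tr(a b^-1) = tr(a)*tr(b) - tr(a b) = x*y - z
tr(b^-2 a) = tr(a b^-1)*tr(b) - tr(a) = x*y^2 - y*z - x
tr(b^-1 a^-1 b^-1) = tr(b^-2)*tr(a) - tr(b^-2 a) = y*z - x
use: tr(b^-2 a^-1 b^-1) = tr(b^-1 a^-1 b^-1)*tr(b) - tr(b^-1 a^-1) = y^2*z - x*y - z
tr(a^-1 b^-4) = tr(b^-2 a^-1 b^-1)*tr(b) - tr(b^-2 a^-1) = y^3*z - x*y^2 - 2*y*z + x

y^3*z - x*y^2 - 2*y*z + x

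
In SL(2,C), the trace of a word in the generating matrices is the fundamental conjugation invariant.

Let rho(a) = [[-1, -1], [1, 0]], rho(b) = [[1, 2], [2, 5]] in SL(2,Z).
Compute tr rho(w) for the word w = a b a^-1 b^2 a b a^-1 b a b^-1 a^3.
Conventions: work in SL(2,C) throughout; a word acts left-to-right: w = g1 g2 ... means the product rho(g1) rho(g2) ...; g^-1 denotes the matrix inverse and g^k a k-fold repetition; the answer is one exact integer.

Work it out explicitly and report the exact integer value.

4199

rho(a) = [[-1, -1], [1, 0]]
... * rho(b) = [[1, 2], [2, 5]]  ->  [[-3, -7], [1, 2]]
... * rho(a^-1) = [[0, 1], [-1, -1]]  ->  [[7, 4], [-2, -1]]
... * rho(b) = [[1, 2], [2, 5]]  ->  [[15, 34], [-4, -9]]
... * rho(b) = [[1, 2], [2, 5]]  ->  [[83, 200], [-22, -53]]
... * rho(a) = [[-1, -1], [1, 0]]  ->  [[117, -83], [-31, 22]]
... * rho(b) = [[1, 2], [2, 5]]  ->  [[-49, -181], [13, 48]]
... * rho(a^-1) = [[0, 1], [-1, -1]]  ->  [[181, 132], [-48, -35]]
... * rho(b) = [[1, 2], [2, 5]]  ->  [[445, 1022], [-118, -271]]
... * rho(a) = [[-1, -1], [1, 0]]  ->  [[577, -445], [-153, 118]]
... * rho(b^-1) = [[5, -2], [-2, 1]]  ->  [[3775, -1599], [-1001, 424]]
... * rho(a) = [[-1, -1], [1, 0]]  ->  [[-5374, -3775], [1425, 1001]]
... * rho(a) = [[-1, -1], [1, 0]]  ->  [[1599, 5374], [-424, -1425]]
... * rho(a) = [[-1, -1], [1, 0]]  ->  [[3775, -1599], [-1001, 424]]
tr = 3775 + 424 = 4199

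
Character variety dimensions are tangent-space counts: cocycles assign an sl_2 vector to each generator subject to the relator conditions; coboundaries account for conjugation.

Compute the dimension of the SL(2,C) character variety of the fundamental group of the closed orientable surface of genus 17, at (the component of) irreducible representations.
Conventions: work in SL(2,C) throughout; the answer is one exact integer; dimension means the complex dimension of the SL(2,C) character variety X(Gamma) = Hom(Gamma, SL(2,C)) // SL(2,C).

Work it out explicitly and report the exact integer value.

Gamma = pi_1(Sigma_17) = < a_1, b_1, ..., a_17, b_17 | prod [a_i, b_i] > has 2g = 34 generators and 1 relator.
A cocycle assigns one sl_2 vector per generator subject to the relator condition d_2(z) = 0: dim of the unconstrained space is 3*2g = 102.
At an irreducible rho, H^2 = coker(d_2) vanishes (Poincare duality: H^2 is dual to H^0 = invariants = 0), so d_2 is surjective onto sl_2 and dim Z^1 = 102 - 3 = 99.
As always at irreducible rho, dim B^1 = 3.
Hence dim X = 99 - 3 = 96.

96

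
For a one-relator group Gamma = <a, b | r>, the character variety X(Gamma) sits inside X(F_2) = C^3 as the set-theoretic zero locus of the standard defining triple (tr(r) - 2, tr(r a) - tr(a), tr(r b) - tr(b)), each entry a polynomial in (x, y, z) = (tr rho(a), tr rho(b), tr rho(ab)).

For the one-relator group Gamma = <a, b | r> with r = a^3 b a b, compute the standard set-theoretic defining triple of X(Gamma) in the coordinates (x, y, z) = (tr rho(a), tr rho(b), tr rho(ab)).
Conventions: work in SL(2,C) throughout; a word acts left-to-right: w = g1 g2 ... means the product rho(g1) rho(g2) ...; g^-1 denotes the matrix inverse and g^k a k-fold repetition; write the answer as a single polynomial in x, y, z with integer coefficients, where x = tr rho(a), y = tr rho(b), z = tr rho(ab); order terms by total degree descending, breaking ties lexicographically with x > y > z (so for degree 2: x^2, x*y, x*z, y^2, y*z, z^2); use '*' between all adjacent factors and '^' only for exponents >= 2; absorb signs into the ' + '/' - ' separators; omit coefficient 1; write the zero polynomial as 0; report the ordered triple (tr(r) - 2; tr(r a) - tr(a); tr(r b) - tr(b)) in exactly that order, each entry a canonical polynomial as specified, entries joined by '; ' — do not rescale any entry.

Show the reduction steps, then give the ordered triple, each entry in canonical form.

x^2*z^2 - x*y*z - x^2 - z^2; x^3*z^2 - x^2*y*z - x^3 - 2*x*z^2 + y*z + 2*x; x^2*y*z^2 - x^3*z - x*y^2*z - y*z^2 + 2*x*z

and tr(b a b a) = tr(a b) * tr(a b) - tr(1)   [split at a repeated a] = z^2 - 2
tr(b a b) = tr(b) * tr(a b) - tr(a)   [square of b] = y*z - x
tr(a b a b a) = tr(a) * tr(b a b a) - tr(b a b)   [square of a] = x*z^2 - y*z - x
tr(a^3 b a b) = tr(a) * tr(a b a b a) - tr(a b a b)   [square of a] = x^2*z^2 - x*y*z - x^2 - z^2 + 2
and tr(a^3 b a b a) = tr(a) * tr(a^2 b a b a) - tr(a^2 b a b)   [square of a] = x^3*z^2 - x^2*y*z - x^3 - 2*x*z^2 + y*z + 3*x
tr(a b a) = tr(a) * tr(b a) - tr(b)   [square of a] = x*z - y
tr(a^2 b a) = tr(a) * tr(a b a) - tr(a b)   [square of a] = x^2*z - x*y - z
next, tr(a^3 b a) = tr(a) * tr(a^2 b a) - tr(a^2 b)   [square of a] = x^3*z - x^2*y - 2*x*z + y
next, tr(a^3 b a b^2) = tr(b) * tr(a^3 b a b) - tr(a^3 b a)   [square of b] = x^2*y*z^2 - x^3*z - x*y^2*z - y*z^2 + 2*x*z + y
assemble the triple (tr(r) - 2; tr(r a) - x; tr(r b) - y)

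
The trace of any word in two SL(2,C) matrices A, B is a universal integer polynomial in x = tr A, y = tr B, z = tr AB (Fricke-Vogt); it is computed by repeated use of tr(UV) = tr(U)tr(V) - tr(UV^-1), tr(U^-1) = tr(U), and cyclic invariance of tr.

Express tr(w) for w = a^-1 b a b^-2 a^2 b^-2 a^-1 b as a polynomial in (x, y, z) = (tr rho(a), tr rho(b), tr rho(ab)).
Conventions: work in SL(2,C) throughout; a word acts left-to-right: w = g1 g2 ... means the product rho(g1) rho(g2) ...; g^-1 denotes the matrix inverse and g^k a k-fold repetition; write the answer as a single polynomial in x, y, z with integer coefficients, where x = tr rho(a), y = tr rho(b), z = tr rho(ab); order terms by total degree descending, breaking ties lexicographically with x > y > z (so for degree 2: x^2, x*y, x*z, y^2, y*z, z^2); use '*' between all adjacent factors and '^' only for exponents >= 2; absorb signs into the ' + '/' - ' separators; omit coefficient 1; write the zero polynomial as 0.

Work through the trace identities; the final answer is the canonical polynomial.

tr(b^2 a) = tr(b) tr(a b) - tr(a) = y*z - x
tr(b^2) = tr(b) tr(b) - tr(1) = y^2 - 2
reduce: tr(b^2 a^2) = tr(a) tr(b^2 a) - tr(b^2) = x*y*z - x^2 - y^2 + 2
tr(a b a) = tr(a) tr(b a) - tr(b) = x*z - y
tr(a^3 b) = tr(a) tr(a b a) - tr(a b) = x^2*z - x*y - z
so tr(a^2) = tr(a) tr(a) - tr(1) = x^2 - 2
tr(a^3) = tr(a) tr(a^2) - tr(a) = x^3 - 3*x
so tr(a^3 b^2) = tr(b) tr(a^3 b) - tr(a^3) = x^2*y*z - x^3 - x*y^2 - y*z + 3*x
tr(b^2 a^3 b) = tr(b) tr(a^3 b^2) - tr(a^3 b) = x^2*y^2*z - x^3*y - x*y^3 - x^2*z - y^2*z + 4*x*y + z
tr(b a b a) = tr(b a) tr(b a) - tr(1) = z^2 - 2
tr(a b a b a) = tr(a) tr(b a b a) - tr(b a b) = x*z^2 - y*z - x
reduce: tr(a^3 b a b) = tr(a) tr(a b a b a) - tr(a b a b) = x^2*z^2 - x*y*z - x^2 - z^2 + 2
reduce: tr(a^3 b a) = tr(a) tr(a b a^2) - tr(a b a) = x^3*z - x^2*y - 2*x*z + y
reduce: tr(b^2 a^3 b a) = tr(b) tr(a^3 b a b) - tr(a^3 b a) = x^2*y*z^2 - x^3*z - x*y^2*z - y*z^2 + 2*x*z + y
so tr(a^-1 b^2 a^3 b) = tr(b^2 a^3 b) tr(a) - tr(b^2 a^3 b a) = x^3*y^2*z - x^4*y - x^2*y^3 - x^2*y*z^2 + 4*x^2*y + y*z^2 - x*z - y
reduce: tr(a^2 b^-1 a^-1 b^2 a) = tr(a^-1 b^2 a^3) tr(b) - tr(a^-1 b^2 a^3 b) = -x^3*y^2*z + x^4*y + x^2*y^3 + x^2*y*z^2 + x*y^2*z - 5*x^2*y - y^3 - y*z^2 + x*z + 3*y
tr(a b^2 a b a^2) = tr(b) tr(a b a^3 b) - tr(a b a^3) = x^2*y*z^2 - x^3*z - x*y^2*z - y*z^2 + 2*x*z + y
tr(b a b a b a) = tr(b a b a) tr(b a) - tr(a b) = z^3 - 3*z
tr(b a b a b) = tr(b) tr(a b a b) - tr(a b a) = y*z^2 - x*z - y
reduce: tr(a b a^2 b a b) = tr(a) tr(b a b a b a) - tr(b a b a b) = x*z^3 - y*z^2 - 2*x*z + y
so tr(a b a^2 b a) = tr(a) tr(b a^2 b a) - tr(b a^2 b) = x^2*z^2 - 2*x*y*z + y^2 - 2
reduce: tr(a b^2 a b a^2 b) = tr(b) tr(a b a^2 b a b) - tr(a b a^2 b a) = x*y*z^3 - x^2*z^2 - y^2*z^2 + 2
tr(b^2 a b a^2 b^-1 a) = tr(a b^2 a b a^2) tr(b) - tr(a b^2 a b a^2 b) = x^2*y^2*z^2 - x^3*y*z - x*y^3*z - x*y*z^3 + x^2*z^2 + 2*x*y*z + y^2 - 2
tr(a^2 b^-1 a^-1 b^2 a b) = tr(b^2 a b a^2 b^-1) tr(a) - tr(b^2 a b a^2 b^-1 a) = -x^2*y^2*z^2 + x^3*y*z + x*y^3*z + x*y*z^3 - 3*x*y*z - x^2 - y^2 + 2
so tr(b^-1 a^-1 b^2 a b^-1 a^2) = tr(a^2 b^-1 a^-1 b^2 a) tr(b) - tr(a^2 b^-1 a^-1 b^2 a b) = -x^3*y^3*z + x^4*y^2 + x^2*y^4 + 2*x^2*y^2*z^2 - x^3*y*z - x*y*z^3 - 5*x^2*y^2 - y^4 - y^2*z^2 + 4*x*y*z + x^2 + 4*y^2 - 2
reduce: tr(b^2 a b^-1 a) = tr(a b^2 a) tr(b) - tr(a b^2 a b) = x*y^2*z - x^2*y - y^3 - y*z^2 + x*z + 3*y
reduce: tr(b a b^-1 a^2 b^-2 a^-1 b) = tr(b^-1 a^-1 b^2 a b^-1 a^2) tr(b) - tr(b^-1 a^-1 b^2 a b^-1 a^2 b) = -x^3*y^4*z + x^4*y^3 + x^2*y^5 + 2*x^2*y^3*z^2 - x^3*y^2*z - x*y^2*z^3 - 5*x^2*y^3 - y^5 - y^3*z^2 + 3*x*y^2*z + 2*x^2*y + 5*y^3 + y*z^2 - x*z - 5*y
so tr(a b a^3 b^-1) = tr(a b a^3) tr(b) - tr(a b a^3 b) = x^3*y*z - x^2*y^2 - x^2*z^2 - x*y*z + x^2 + y^2 + z^2 - 2
tr(a b a b a^3) = tr(a) tr(a^2 b a b a) - tr(a^2 b a b) = x^3*z^2 - x^2*y*z - x^3 - 2*x*z^2 + y*z + 3*x
tr(a b a b a^3 b) = tr(a) tr(b a b a b a^2) - tr(b a b a b a) = x^2*z^3 - x*y*z^2 - 2*x^2*z - z^3 + x*y + 3*z
reduce: tr(a b a b a^3 b^-1) = tr(a b a b a^3) tr(b) - tr(a b a b a^3 b) = x^3*y*z^2 - x^2*y^2*z - x^2*z^3 - x^3*y - x*y*z^2 + 2*x^2*z + y^2*z + z^3 + 2*x*y - 3*z
so tr(b a b a^3 b^-2 a) = tr(a b a b a^3 b^-1) tr(b) - tr(a b a b a^3) = x^3*y^2*z^2 - x^2*y^3*z - x^2*y*z^3 - x^3*y^2 - x^3*z^2 - x*y^2*z^2 + 3*x^2*y*z + y^3*z + y*z^3 + x^3 + 2*x*y^2 + 2*x*z^2 - 4*y*z - 3*x
so tr(a^2 b^-2 a^-1 b a b a) = tr(b a b a^3 b^-2) tr(a) - tr(b a b a^3 b^-2 a) = -x^3*y^2*z^2 + x^4*y*z + x^2*y^3*z + x^2*y*z^3 + x*y^2*z^2 - 4*x^2*y*z - y^3*z - y*z^3 - x*y^2 - x*z^2 + 4*y*z + x
tr(b a b a b a b a) = tr(b a) tr(b a b a b a) - tr(b^-1 a^-1 b^-1 a^-1) = z^4 - 4*z^2 + 2
reduce: tr(b a b a b a b) = tr(b) tr(a b a b a b) - tr(a b a b a) = y*z^3 - x*z^2 - 2*y*z + x
tr(a b a b a b a^2 b) = tr(a) tr(b a b a b a b a) - tr(b a b a b a b) = x*z^4 - y*z^3 - 3*x*z^2 + 2*y*z + x
tr(b a b a b a^2 b^-1 a) = tr(a b a b a b a^2) tr(b) - tr(a b a b a b a^2 b) = x^2*y*z^3 - x*y^2*z^2 - x*z^4 - 2*x^2*y*z + x*y^2 + 3*x*z^2 + y*z - x
so tr(a^-1 b a b a b a^2 b^-1) = tr(b a b a b a^2 b^-1) tr(a) - tr(b a b a b a^2 b^-1 a) = -x^2*y*z^3 + x^3*z^2 + x*y^2*z^2 + x*z^4 + x^2*y*z - x^3 - x*y^2 - 4*x*z^2 - y*z + 3*x
tr(a^2 b^-2 a^-1 b a b a b) = tr(a^-1 b a b a b a^2 b^-1) tr(b) - tr(a^-1 b a b a b a^2) = -x^2*y^2*z^3 + x^3*y*z^2 + x*y^3*z^2 + x*y*z^4 + x^2*y^2*z - x^3*y - x*y^3 - 4*x*y*z^2 - y^2*z - z^3 + 3*x*y + 3*z
tr(b a b^-1 a^2 b^-2 a^-1 b a) = tr(a^2 b^-2 a^-1 b a b a) tr(b) - tr(a^2 b^-2 a^-1 b a b a b) = -x^3*y^3*z^2 + x^4*y^2*z + x^2*y^4*z + 2*x^2*y^2*z^3 - x^3*y*z^2 - x*y*z^4 - 5*x^2*y^2*z - y^4*z - y^2*z^3 + x^3*y + 3*x*y*z^2 + 5*y^2*z + z^3 - 2*x*y - 3*z
tr(a^2 b^-2 a^-1 b a^-1 b a b^-1) = tr(b a b^-1 a^2 b^-2 a^-1 b) tr(a) - tr(b a b^-1 a^2 b^-2 a^-1 b a) = -x^4*y^4*z + x^5*y^3 + x^3*y^5 + 3*x^3*y^3*z^2 - 2*x^4*y^2*z - x^2*y^4*z - 3*x^2*y^2*z^3 - 5*x^3*y^3 + x^3*y*z^2 - x*y^5 - x*y^3*z^2 + x*y*z^4 + 8*x^2*y^2*z + y^4*z + y^2*z^3 + x^3*y + 5*x*y^3 - 2*x*y*z^2 - x^2*z - 5*y^2*z - z^3 - 3*x*y + 3*z
so tr(a^-1 b a^3 b^-1) = tr(b a^3 b^-1) tr(a) - tr(b a^3 b^-1 a) = -x^3*y*z + x^4 + x^2*y^2 + x^2*z^2 + x*y*z - 4*x^2 - y^2 - z^2 + 2
reduce: tr(a b^2 a^3) = tr(a) tr(a b^2 a^2) - tr(a b^2 a) = x^3*y*z - x^4 - x^2*y^2 - 2*x*y*z + 4*x^2 + y^2 - 2
so tr(b^-1 a b^2 a^3) = tr(a b^2 a^3) tr(b) - tr(a b^2 a^3 b) = x^3*y^2*z - x^4*y - x^2*y^3 - x^2*y*z^2 + x^3*z - x*y^2*z + 4*x^2*y + y^3 + y*z^2 - 2*x*z - 3*y
tr(b a^3 b^-2 a b) = tr(b^-1 a b^2 a^3) tr(b) - tr(b^-1 a b^2 a^3 b) = x^3*y^3*z - x^4*y^2 - x^2*y^4 - x^2*y^2*z^2 - x*y^3*z + x^4 + 5*x^2*y^2 + y^4 + y^2*z^2 - 4*x^2 - 4*y^2 + 2
so tr(b a^-1 b a^3 b^-2 a) = tr(b a^3 b^-2 a b) tr(a) - tr(b a^3 b^-2 a b a) = x^4*y^3*z - x^5*y^2 - x^3*y^4 - 2*x^3*y^2*z^2 + x^2*y*z^3 + x^5 + 6*x^3*y^2 + x^3*z^2 + x*y^4 + 2*x*y^2*z^2 - 3*x^2*y*z - y^3*z - y*z^3 - 5*x^3 - 6*x*y^2 - 2*x*z^2 + 4*y*z + 5*x
tr(a^2 b^-2 a^-1 b a^-1 b a) = tr(b a^-1 b a^3 b^-2) tr(a) - tr(b a^-1 b a^3 b^-2 a) = -x^4*y^3*z + x^5*y^2 + x^3*y^4 + 2*x^3*y^2*z^2 - x^4*y*z - x^2*y*z^3 - 5*x^3*y^2 - x*y^4 - 2*x*y^2*z^2 + 4*x^2*y*z + y^3*z + y*z^3 + x^3 + 5*x*y^2 + x*z^2 - 4*y*z - 3*x
so tr(a^-1 b a b^-2 a^2 b^-2 a^-1 b) = tr(a^2 b^-2 a^-1 b a^-1 b a b^-1) tr(b) - tr(a^2 b^-2 a^-1 b a^-1 b a) = -x^4*y^5*z + x^5*y^4 + x^3*y^6 + 3*x^3*y^4*z^2 - x^4*y^3*z - x^2*y^5*z - 3*x^2*y^3*z^3 - x^5*y^2 - 6*x^3*y^4 - x^3*y^2*z^2 - x*y^6 - x*y^4*z^2 + x*y^2*z^4 + x^4*y*z + 8*x^2*y^3*z + x^2*y*z^3 + y^5*z + y^3*z^3 + 6*x^3*y^2 + 6*x*y^4 - 5*x^2*y*z - 6*y^3*z - 2*y*z^3 - x^3 - 8*x*y^2 - x*z^2 + 7*y*z + 3*x

-x^4*y^5*z + x^5*y^4 + x^3*y^6 + 3*x^3*y^4*z^2 - x^4*y^3*z - x^2*y^5*z - 3*x^2*y^3*z^3 - x^5*y^2 - 6*x^3*y^4 - x^3*y^2*z^2 - x*y^6 - x*y^4*z^2 + x*y^2*z^4 + x^4*y*z + 8*x^2*y^3*z + x^2*y*z^3 + y^5*z + y^3*z^3 + 6*x^3*y^2 + 6*x*y^4 - 5*x^2*y*z - 6*y^3*z - 2*y*z^3 - x^3 - 8*x*y^2 - x*z^2 + 7*y*z + 3*x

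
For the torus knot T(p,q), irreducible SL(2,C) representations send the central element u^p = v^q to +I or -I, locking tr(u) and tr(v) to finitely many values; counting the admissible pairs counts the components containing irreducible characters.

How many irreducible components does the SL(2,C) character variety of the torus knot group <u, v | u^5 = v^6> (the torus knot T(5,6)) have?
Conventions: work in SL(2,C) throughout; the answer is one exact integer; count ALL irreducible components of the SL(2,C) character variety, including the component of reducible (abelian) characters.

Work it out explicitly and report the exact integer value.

In the torus knot group T(5,6), u^5 = v^6 is central, so an irreducible representation sends it to +I or -I (Schur).
On an irreducible component, tr(u) is locked at 2*cos(pi*alpha/5) for some alpha in 1..4, and tr(v) at 2*cos(pi*beta/6) for some beta in 1..5.
Consistency of u^5 = (-1)^alpha I with v^6 = (-1)^beta I forces alpha = beta (mod 2).
Enumerate parity-matched pairs: 2*3 odd-odd plus 2*2 even-even gives 10.
That is 10 components of irreducible characters, and with the reducible (abelian) component the total is 11.

11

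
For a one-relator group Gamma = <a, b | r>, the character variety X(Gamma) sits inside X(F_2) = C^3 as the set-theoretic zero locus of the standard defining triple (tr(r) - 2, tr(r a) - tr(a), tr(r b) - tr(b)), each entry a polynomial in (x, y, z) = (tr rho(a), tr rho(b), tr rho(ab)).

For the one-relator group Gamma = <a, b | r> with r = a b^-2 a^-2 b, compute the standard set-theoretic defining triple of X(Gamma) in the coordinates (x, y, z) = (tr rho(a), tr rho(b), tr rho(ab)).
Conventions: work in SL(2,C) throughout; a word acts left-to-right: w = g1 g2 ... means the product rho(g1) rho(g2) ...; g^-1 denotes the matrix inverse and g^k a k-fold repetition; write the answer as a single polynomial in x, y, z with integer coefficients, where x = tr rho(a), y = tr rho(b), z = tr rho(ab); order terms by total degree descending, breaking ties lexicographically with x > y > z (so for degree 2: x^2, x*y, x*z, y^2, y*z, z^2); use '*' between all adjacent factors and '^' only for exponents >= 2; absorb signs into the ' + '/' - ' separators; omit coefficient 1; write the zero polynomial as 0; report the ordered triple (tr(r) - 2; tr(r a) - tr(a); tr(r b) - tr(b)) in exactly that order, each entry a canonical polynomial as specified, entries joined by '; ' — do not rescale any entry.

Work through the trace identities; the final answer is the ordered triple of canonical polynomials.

use: trace(a^-1 b) = trace(b)*trace(a) - trace(b a)  (eliminate a^-1) = x*y - z
trace(b a b) = trace(b)*trace(a b) - trace(a)  (reduce the b square) = y*z - x
trace(b a b a) = trace(b a)*trace(b a) - trace(1)  (split on b) = z^2 - 2
use: trace(a^-1 b a b) = trace(b a b)*trace(a) - trace(b a b a)  (eliminate a^-1) = x*y*z - x^2 - z^2 + 2
use: trace(a^-2 b a b) = trace(a^-1 b a b)*trace(a) - trace(a^-1 b a b a)  (eliminate a^-1) = x^2*y*z - x^3 - x*z^2 - y*z + 3*x
apply: trace(a^-2 b a b^-1) = trace(a^-2 b a)*trace(b) - trace(a^-2 b a b)  (eliminate b^-1) = -x^2*y*z + x^3 + x*y^2 + x*z^2 - 3*x
trace(a b^-2 a^-2 b) = trace(a^-2 b a b^-1)*trace(b) - trace(a^-2 b a)  (eliminate b^-1) = -x^2*y^2*z + x^3*y + x*y^3 + x*y*z^2 - 4*x*y + z
apply: trace(a^2) = trace(a)*trace(a) - trace(1)  (reduce the a square) = x^2 - 2
apply: trace(a b a) = trace(a)*trace(b a) - trace(b)  (reduce the a square) = x*z - y
trace(a b a^2) = trace(a)*trace(a b a) - trace(a b)  (reduce the a square) = x^2*z - x*y - z
trace(a b a^2 b) = trace(a)*trace(b a b a) - trace(b a b)  (reduce the a square) = x*z^2 - y*z - x
apply: trace(b a^2 b^-1 a) = trace(a b a^2)*trace(b) - trace(a b a^2 b)  (eliminate b^-1) = x^2*y*z - x*y^2 - x*z^2 + x
trace(a^-1 b a^2 b^-1) = trace(b a^2 b^-1)*trace(a) - trace(b a^2 b^-1 a)  (eliminate a^-1) = -x^2*y*z + x^3 + x*y^2 + x*z^2 - 3*x
trace(b a^2 b^-2 a^-1) = trace(a^-1 b a^2 b^-1)*trace(b) - trace(a^-1 b a^2)  (eliminate b^-1) = -x^2*y^2*z + x^3*y + x*y^3 + x*y*z^2 - 3*x*y - z
apply: trace(a^2 b^-1) = trace(a^2)*trace(b) - trace(a^2 b)  (eliminate b^-1) = x^2*y - x*z - y
apply: trace(a b^-2 a^-2 b a) = trace(b a^2 b^-2 a^-1)*trace(a) - trace(b a^2 b^-2)  (eliminate a^-1) = -x^3*y^2*z + x^4*y + x^2*y^3 + x^2*y*z^2 - 4*x^2*y + y
trace(b^2) = trace(b)*trace(b) - trace(1) = y^2 - 2
use: trace(a^-1 b^2) = trace(b^2)*trace(a) - trace(b^2 a) = x*y^2 - y*z - x
trace(b^2 a b) = trace(b)*trace(b a b) - trace(b a) = y^2*z - x*y - z
use: trace(b^2 a b a) = trace(b)*trace(a b a b) - trace(a b a) = y*z^2 - x*z - y
use: trace(a^-1 b^2 a b) = trace(b^2 a b)*trace(a) - trace(b^2 a b a) = x*y^2*z - x^2*y - y*z^2 + y
apply: trace(a^-2 b^2 a b) = trace(a^-1 b^2 a b)*trace(a) - trace(a^-1 b^2 a b a) = x^2*y^2*z - x^3*y - x*y*z^2 - y^2*z + 2*x*y + z
trace(b^-1 a^-2 b^2 a) = trace(a^-2 b^2 a)*trace(b) - trace(a^-2 b^2 a b) = -x^2*y^2*z + x^3*y + x*y^3 + x*y*z^2 - 3*x*y - z
apply: trace(a b^-2 a^-2 b^2) = trace(b^-1 a^-2 b^2 a)*trace(b) - trace(b^-1 a^-2 b^2 a b) = -x^2*y^3*z + x^3*y^2 + x*y^4 + x*y^2*z^2 - 4*x*y^2 + x
assemble the triple (trace(r) - 2; trace(r a) - x; trace(r b) - y)

-x^2*y^2*z + x^3*y + x*y^3 + x*y*z^2 - 4*x*y + z - 2; -x^3*y^2*z + x^4*y + x^2*y^3 + x^2*y*z^2 - 4*x^2*y - x + y; -x^2*y^3*z + x^3*y^2 + x*y^4 + x*y^2*z^2 - 4*x*y^2 + x - y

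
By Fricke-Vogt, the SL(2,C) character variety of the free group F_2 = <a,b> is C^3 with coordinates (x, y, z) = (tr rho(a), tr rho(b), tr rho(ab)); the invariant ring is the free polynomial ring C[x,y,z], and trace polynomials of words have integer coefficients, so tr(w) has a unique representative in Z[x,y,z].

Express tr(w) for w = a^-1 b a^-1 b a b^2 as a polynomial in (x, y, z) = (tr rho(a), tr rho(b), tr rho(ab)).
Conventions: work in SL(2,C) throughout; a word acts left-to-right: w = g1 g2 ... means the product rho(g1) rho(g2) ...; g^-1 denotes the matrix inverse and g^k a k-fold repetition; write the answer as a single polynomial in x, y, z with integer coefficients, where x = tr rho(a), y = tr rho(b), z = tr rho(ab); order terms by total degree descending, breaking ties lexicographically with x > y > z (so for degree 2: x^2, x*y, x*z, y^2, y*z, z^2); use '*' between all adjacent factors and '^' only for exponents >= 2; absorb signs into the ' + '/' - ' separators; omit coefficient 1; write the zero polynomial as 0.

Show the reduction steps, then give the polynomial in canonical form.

x^2*y^3*z - x^3*y^2 - 2*x*y^2*z^2 + x^2*y*z + y*z^3 + x*y^2 - 2*y*z + x

trace(b a b) = trace(b) * trace(a b) - trace(a) = y*z - x
trace(b a b^2) = trace(b) * trace(b a b) - trace(b a) = y^2*z - x*y - z
trace(b a b^3) = trace(b) * trace(b a b^2) - trace(b a b) = y^3*z - x*y^2 - 2*y*z + x
trace(a b a b) = trace(a b) * trace(a b) - trace(1) = z^2 - 2
trace(a b a) = trace(a) * trace(b a) - trace(b) = x*z - y
apply: trace(b a b a b) = trace(b) * trace(a b a b) - trace(a b a) = y*z^2 - x*z - y
trace(b a b^3 a) = trace(b) * trace(b a b a b) - trace(b a b a) = y^2*z^2 - x*y*z - y^2 - z^2 + 2
apply: trace(b a^-1 b a b^2) = trace(b a b^3) * trace(a) - trace(b a b^3 a) = x*y^3*z - x^2*y^2 - y^2*z^2 - x*y*z + x^2 + y^2 + z^2 - 2
apply: trace(a^2) = trace(a) * trace(a) - trace(1) = x^2 - 2
trace(a b^2 a) = trace(b) * trace(a^2 b) - trace(a^2) = x*y*z - x^2 - y^2 + 2
trace(b a b^2 a b) = trace(b) * trace(a b^2 a b) - trace(a b^2 a) = y^2*z^2 - 2*x*y*z + x^2 - 2
trace(a b a b a b) = trace(b a) * trace(b a b a) - trace(b^-1 a^-1) = z^3 - 3*z
apply: trace(a b a b a) = trace(a) * trace(b a b a) - trace(b a b) = x*z^2 - y*z - x
trace(b a b^2 a b a) = trace(b) * trace(a b a b a b) - trace(a b a b a) = y*z^3 - x*z^2 - 2*y*z + x
trace(b a^-1 b a b^2 a) = trace(b a b^2 a b) * trace(a) - trace(b a b^2 a b a) = x*y^2*z^2 - 2*x^2*y*z - y*z^3 + x^3 + x*z^2 + 2*y*z - 3*x
trace(a^-1 b a^-1 b a b^2) = trace(b a^-1 b a b^2) * trace(a) - trace(b a^-1 b a b^2 a) = x^2*y^3*z - x^3*y^2 - 2*x*y^2*z^2 + x^2*y*z + y*z^3 + x*y^2 - 2*y*z + x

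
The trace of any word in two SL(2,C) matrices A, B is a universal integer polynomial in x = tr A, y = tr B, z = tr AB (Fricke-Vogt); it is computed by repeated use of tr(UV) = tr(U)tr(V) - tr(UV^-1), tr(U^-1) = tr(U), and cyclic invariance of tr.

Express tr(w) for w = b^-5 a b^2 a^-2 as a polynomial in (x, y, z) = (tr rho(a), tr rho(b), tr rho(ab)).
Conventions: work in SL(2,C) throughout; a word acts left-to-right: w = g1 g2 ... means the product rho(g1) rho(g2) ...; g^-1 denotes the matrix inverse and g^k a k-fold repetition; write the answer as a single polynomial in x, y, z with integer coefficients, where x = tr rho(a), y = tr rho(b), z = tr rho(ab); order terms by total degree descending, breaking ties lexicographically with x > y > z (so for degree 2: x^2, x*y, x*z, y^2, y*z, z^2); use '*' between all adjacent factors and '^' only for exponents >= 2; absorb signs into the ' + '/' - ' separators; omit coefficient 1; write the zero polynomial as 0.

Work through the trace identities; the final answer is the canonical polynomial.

trace(b^2) = trace(b) trace(b) - trace(1)  (reduce the b square) = y^2 - 2
so trace(b a b) = trace(b) trace(a b) - trace(a)  (reduce the b square) = y*z - x
trace(b a b^2) = trace(b) trace(b a b) - trace(b a)  (reduce the b square) = y^2*z - x*y - z
trace(a b a b) = trace(b a) trace(b a) - trace(1)  (split on b) = z^2 - 2
so trace(a b a) = trace(a) trace(b a) - trace(b)  (reduce the a square) = x*z - y
trace(b a b^2 a) = trace(b) trace(a b a b) - trace(a b a)  (reduce the b square) = y*z^2 - x*z - y
trace(a b^2 a^-1 b) = trace(b a b^2) trace(a) - trace(b a b^2 a)  (eliminate a^-1) = x*y^2*z - x^2*y - y*z^2 + y
trace(a^-1 b^-1 a b^2) = trace(a b^2 a^-1) trace(b) - trace(a b^2 a^-1 b)  (eliminate b^-1) = -x*y^2*z + x^2*y + y^3 + y*z^2 - 3*y
reduce: trace(a b^2 a^-2 b^-1) = trace(a^-1 b^-1 a b^2) trace(a) - trace(a^-1 b^-1 a b^2 a)  (eliminate a^-1) = -x^2*y^2*z + x^3*y + x*y^3 + x*y*z^2 - 3*x*y - z
trace(b^2 a^-1) = trace(b^2) trace(a) - trace(b^2 a)  (eliminate a^-1) = x*y^2 - y*z - x
trace(b^-2 a b^2 a^-2) = trace(a b^2 a^-2 b^-1) trace(b) - trace(a b^2 a^-2)  (eliminate b^-1) = -x^2*y^3*z + x^3*y^2 + x*y^4 + x*y^2*z^2 - 4*x*y^2 + x
so trace(b^-3 a b^2 a^-2) = trace(b^-2 a b^2 a^-2) trace(b) - trace(b^-2 a b^2 a^-2 b)  (eliminate b^-1) = -x^2*y^4*z + x^3*y^3 + x*y^5 + x*y^3*z^2 + x^2*y^2*z - x^3*y - 5*x*y^3 - x*y*z^2 + 4*x*y + z
trace(b^-2 a b^2 a^-2 b^-2) = trace(b^-3 a b^2 a^-2) trace(b) - trace(b^-3 a b^2 a^-2 b)  (eliminate b^-1) = -x^2*y^5*z + x^3*y^4 + x*y^6 + x*y^4*z^2 + 2*x^2*y^3*z - 2*x^3*y^2 - 6*x*y^4 - 2*x*y^2*z^2 + 8*x*y^2 + y*z - x
trace(b^-5 a b^2 a^-2) = trace(b^-2 a b^2 a^-2 b^-2) trace(b) - trace(b^-2 a b^2 a^-2 b^-1)  (eliminate b^-1) = -x^2*y^6*z + x^3*y^5 + x*y^7 + x*y^5*z^2 + 3*x^2*y^4*z - 3*x^3*y^3 - 7*x*y^5 - 3*x*y^3*z^2 - x^2*y^2*z + x^3*y + 13*x*y^3 + x*y*z^2 + y^2*z - 5*x*y - z

-x^2*y^6*z + x^3*y^5 + x*y^7 + x*y^5*z^2 + 3*x^2*y^4*z - 3*x^3*y^3 - 7*x*y^5 - 3*x*y^3*z^2 - x^2*y^2*z + x^3*y + 13*x*y^3 + x*y*z^2 + y^2*z - 5*x*y - z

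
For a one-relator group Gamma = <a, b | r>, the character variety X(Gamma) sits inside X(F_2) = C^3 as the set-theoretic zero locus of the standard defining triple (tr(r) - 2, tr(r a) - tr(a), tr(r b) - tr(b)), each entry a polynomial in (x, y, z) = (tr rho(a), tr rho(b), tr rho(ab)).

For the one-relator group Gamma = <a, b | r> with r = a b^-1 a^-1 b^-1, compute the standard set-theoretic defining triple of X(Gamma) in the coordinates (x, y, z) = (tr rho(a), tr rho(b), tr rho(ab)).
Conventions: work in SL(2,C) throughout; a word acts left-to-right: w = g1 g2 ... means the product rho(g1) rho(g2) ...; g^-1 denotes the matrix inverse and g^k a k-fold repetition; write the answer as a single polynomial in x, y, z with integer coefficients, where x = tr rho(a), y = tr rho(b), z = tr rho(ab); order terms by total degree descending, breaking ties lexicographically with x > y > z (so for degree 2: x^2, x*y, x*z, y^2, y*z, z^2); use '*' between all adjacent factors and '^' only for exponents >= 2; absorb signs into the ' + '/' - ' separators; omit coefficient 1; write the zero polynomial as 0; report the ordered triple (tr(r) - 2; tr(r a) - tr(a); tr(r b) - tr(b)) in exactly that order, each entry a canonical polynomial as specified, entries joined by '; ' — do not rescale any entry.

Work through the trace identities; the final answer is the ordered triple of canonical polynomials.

tr(b^-1 a) = tr(a)*tr(b) - tr(a b)  (eliminate b^-1) = x*y - z
tr(b^-1 a b^-1) = tr(b^-1 a)*tr(b) - tr(b^-1 a b)  (eliminate b^-1) = x*y^2 - y*z - x
tr(a^2) = tr(a)*tr(a) - tr(1)  (reduce the a square) = x^2 - 2
reduce: tr(a^2 b) = tr(a)*tr(b a) - tr(b)  (reduce the a square) = x*z - y
tr(a b^-1 a) = tr(a^2)*tr(b) - tr(a^2 b)  (eliminate b^-1) = x^2*y - x*z - y
reduce: tr(a b a b) = tr(a b)*tr(a b) - tr(1)  (split on a) = z^2 - 2
tr(a b^-1 a b) = tr(a b a)*tr(b) - tr(a b a b)  (eliminate b^-1) = x*y*z - y^2 - z^2 + 2
reduce: tr(b^-1 a b^-1 a) = tr(a b^-1 a)*tr(b) - tr(a b^-1 a b)  (eliminate b^-1) = x^2*y^2 - 2*x*y*z + z^2 - 2
so tr(a b^-1 a^-1 b^-1) = tr(b^-1 a b^-1)*tr(a) - tr(b^-1 a b^-1 a)  (eliminate a^-1) = x*y*z - x^2 - z^2 + 2
so tr(a^2 b a) = tr(a)*tr(b a^2) - tr(b a) = x^2*z - x*y - z
tr(b a b) = tr(b)*tr(a b) - tr(a) = y*z - x
tr(a^2 b a b) = tr(a)*tr(b a b a) - tr(b a b) = x*z^2 - y*z - x
tr(b^-1 a^2 b a) = tr(a^2 b a)*tr(b) - tr(a^2 b a b) = x^2*y*z - x*y^2 - x*z^2 + x
tr(a^-1 b^-1 a^2 b) = tr(b^-1 a^2 b)*tr(a) - tr(b^-1 a^2 b a) = -x^2*y*z + x^3 + x*y^2 + x*z^2 - 3*x
reduce: tr(a b^-1 a^-1 b^-1 a) = tr(a^-1 b^-1 a^2)*tr(b) - tr(a^-1 b^-1 a^2 b) = x^2*y*z - x^3 - x*z^2 - y*z + 3*x
assemble the triple (tr(r) - 2; tr(r a) - x; tr(r b) - y)

x*y*z - x^2 - z^2; x^2*y*z - x^3 - x*z^2 - y*z + 2*x; 0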